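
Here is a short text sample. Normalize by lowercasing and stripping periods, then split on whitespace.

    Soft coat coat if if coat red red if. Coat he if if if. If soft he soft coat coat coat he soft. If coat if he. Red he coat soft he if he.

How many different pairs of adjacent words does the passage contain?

19

34 tokens → 33 bigram windows in total.
Repeated bigrams (each contributes count−1 duplicates):
  if if: 4
  coat coat: 3
  if coat: 3
  coat he: 2
  coat if: 2
  he if: 2
  he soft: 2
  if he: 2
  … (2 more repeated)
14 duplicate windows → 33 − 14 = 19 distinct.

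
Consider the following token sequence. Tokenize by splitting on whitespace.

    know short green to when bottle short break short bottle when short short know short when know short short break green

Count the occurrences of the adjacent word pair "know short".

3

Scanning the 20 overlapping bigram windows for "know short":
  position 1–2: know short
  position 14–15: know short
  position 17–18: know short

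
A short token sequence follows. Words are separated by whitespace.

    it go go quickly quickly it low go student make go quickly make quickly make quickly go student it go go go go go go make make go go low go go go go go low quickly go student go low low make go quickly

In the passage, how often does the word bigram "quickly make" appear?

Scanning the 44 overlapping bigram windows for "quickly make":
  position 12–13: quickly make
  position 14–15: quickly make

2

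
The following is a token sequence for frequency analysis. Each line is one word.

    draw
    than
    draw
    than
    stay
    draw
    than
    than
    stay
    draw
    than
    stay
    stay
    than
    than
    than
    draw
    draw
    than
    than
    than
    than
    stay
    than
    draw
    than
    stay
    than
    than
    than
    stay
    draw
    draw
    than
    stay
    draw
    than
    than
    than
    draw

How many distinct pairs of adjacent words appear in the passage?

40 tokens → 39 bigram windows in total.
Repeated bigrams (each contributes count−1 duplicates):
  than than: 10
  draw than: 8
  than stay: 7
  stay draw: 4
  than draw: 4
  stay than: 3
  draw draw: 2
31 duplicate windows → 39 − 31 = 8 distinct.

8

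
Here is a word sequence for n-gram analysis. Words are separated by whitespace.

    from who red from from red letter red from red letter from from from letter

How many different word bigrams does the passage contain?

15 tokens → 14 bigram windows in total.
Repeated bigrams (each contributes count−1 duplicates):
  from from: 3
  from red: 2
  red from: 2
  red letter: 2
5 duplicate windows → 14 − 5 = 9 distinct.

9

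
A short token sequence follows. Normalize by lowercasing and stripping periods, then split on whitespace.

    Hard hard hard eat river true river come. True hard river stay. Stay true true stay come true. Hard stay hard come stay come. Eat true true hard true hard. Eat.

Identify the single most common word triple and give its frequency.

"come true hard", 2 times

Trigram frequencies (highest first):
  come true hard: 2
  hard hard hard: 1
  hard hard eat: 1
  hard eat river: 1
  eat river true: 1
  river true river: 1
  … (22 more, each ≤ 1)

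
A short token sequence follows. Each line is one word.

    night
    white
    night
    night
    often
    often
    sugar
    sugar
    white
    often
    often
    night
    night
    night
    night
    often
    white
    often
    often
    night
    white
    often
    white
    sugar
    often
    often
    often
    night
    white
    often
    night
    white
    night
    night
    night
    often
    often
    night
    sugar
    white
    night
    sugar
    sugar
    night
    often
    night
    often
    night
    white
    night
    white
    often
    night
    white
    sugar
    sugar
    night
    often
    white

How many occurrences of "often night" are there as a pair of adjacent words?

8

Scanning the 58 overlapping bigram windows for "often night":
  position 11–12: often night
  position 19–20: often night
  position 27–28: often night
  position 30–31: often night
  position 37–38: often night
  position 45–46: often night
  position 47–48: often night
  position 52–53: often night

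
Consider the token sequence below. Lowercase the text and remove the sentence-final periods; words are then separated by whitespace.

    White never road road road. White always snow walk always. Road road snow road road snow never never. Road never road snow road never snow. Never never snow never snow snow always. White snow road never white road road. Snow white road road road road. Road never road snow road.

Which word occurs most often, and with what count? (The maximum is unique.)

Unigram frequencies (highest first):
  road: 20
  snow: 11
  never: 10
  white: 5
  always: 3
  walk: 1

"road", 20 times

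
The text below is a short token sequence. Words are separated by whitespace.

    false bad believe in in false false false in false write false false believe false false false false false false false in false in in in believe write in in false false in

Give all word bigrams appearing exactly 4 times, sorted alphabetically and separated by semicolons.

Bigram counts meeting the condition (exactly 4 times):
  false in: 4
  in false: 4
  in in: 4

false in; in false; in in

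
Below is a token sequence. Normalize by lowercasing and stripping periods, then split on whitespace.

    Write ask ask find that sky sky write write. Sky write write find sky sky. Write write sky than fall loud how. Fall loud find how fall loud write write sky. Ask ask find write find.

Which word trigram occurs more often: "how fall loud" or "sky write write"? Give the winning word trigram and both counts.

"how fall loud": 2 occurrences
"sky write write": 3 occurrences

"sky write write" (3 vs 2)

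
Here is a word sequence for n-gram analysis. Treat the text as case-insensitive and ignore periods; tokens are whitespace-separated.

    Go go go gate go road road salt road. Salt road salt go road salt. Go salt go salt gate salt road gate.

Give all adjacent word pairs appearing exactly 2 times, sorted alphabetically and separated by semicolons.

Bigram counts meeting the condition (exactly 2 times):
  go go: 2
  go road: 2
  go salt: 2

go go; go road; go salt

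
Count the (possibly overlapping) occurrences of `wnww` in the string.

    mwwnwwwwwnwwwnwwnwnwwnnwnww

5

Sliding a length-4 window over the 27 characters (24 positions):
  position 3–6: wnww
  position 9–12: wnww
  position 13–16: wnww
  position 18–21: wnww
  position 24–27: wnww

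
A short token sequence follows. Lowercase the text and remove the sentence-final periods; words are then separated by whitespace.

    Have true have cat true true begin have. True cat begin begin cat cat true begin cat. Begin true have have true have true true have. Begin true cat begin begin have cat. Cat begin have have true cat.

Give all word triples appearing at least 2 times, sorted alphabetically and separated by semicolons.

cat begin begin; have have true; have true cat; have true have; true cat begin

Trigram counts meeting the condition (at least 2 times):
  cat begin begin: 2
  have have true: 2
  have true cat: 2
  have true have: 2
  true cat begin: 2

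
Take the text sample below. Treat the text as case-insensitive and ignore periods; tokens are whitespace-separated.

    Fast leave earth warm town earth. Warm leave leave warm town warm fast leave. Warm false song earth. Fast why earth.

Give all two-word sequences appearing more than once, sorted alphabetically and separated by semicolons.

Bigram counts meeting the condition (more than once):
  earth warm: 2
  fast leave: 2
  leave warm: 2
  warm town: 2

earth warm; fast leave; leave warm; warm town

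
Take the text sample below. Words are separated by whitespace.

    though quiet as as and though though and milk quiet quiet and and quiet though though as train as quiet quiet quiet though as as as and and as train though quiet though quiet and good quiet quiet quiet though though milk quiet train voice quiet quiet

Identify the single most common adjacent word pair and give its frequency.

"quiet quiet", 6 times

Bigram frequencies (highest first):
  quiet quiet: 6
  quiet though: 4
  though quiet: 3
  as as: 3
  though though: 3
  as and: 2
  … (20 more, each ≤ 2)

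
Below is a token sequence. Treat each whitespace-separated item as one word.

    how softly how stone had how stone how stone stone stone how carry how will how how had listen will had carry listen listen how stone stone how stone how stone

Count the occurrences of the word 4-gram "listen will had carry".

Scanning the 28 overlapping 4-gram windows for "listen will had carry":
  position 19–22: listen will had carry

1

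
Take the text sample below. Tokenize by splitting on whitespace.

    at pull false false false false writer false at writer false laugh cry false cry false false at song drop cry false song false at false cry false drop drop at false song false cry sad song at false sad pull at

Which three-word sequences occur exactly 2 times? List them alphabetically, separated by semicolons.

Trigram counts meeting the condition (exactly 2 times):
  false cry false: 2
  false false false: 2
  false song false: 2

false cry false; false false false; false song false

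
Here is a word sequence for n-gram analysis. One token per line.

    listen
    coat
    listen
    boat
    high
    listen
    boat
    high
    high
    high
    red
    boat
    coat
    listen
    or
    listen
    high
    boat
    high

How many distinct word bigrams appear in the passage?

19 tokens → 18 bigram windows in total.
Repeated bigrams (each contributes count−1 duplicates):
  boat high: 3
  coat listen: 2
  high high: 2
  listen boat: 2
5 duplicate windows → 18 − 5 = 13 distinct.

13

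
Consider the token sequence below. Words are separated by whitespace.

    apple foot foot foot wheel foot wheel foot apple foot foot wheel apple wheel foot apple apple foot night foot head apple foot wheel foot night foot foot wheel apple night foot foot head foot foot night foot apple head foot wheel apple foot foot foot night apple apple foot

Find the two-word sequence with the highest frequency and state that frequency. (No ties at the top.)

"foot foot", 8 times

Bigram frequencies (highest first):
  foot foot: 8
  apple foot: 6
  foot wheel: 6
  wheel foot: 4
  foot night: 4
  night foot: 4
  … (10 more, each ≤ 3)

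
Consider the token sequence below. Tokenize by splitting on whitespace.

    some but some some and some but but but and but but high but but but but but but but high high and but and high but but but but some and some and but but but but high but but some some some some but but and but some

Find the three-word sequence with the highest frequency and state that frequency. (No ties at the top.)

"but but but", 10 times

Trigram frequencies (highest first):
  but but but: 10
  but but high: 3
  high but but: 3
  but some some: 2
  some and some: 2
  some but but: 2
  … (20 more, each ≤ 2)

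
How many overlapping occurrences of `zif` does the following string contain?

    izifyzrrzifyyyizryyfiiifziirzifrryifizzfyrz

3

Sliding a length-3 window over the 43 characters (41 positions):
  position 2–4: zif
  position 9–11: zif
  position 29–31: zif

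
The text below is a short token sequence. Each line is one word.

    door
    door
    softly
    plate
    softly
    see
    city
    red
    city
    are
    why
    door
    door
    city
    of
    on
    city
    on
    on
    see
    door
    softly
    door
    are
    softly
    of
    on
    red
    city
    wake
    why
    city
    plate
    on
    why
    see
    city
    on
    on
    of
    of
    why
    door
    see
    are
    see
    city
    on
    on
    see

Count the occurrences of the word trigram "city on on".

3

Scanning the 48 overlapping trigram windows for "city on on":
  position 17–19: city on on
  position 37–39: city on on
  position 47–49: city on on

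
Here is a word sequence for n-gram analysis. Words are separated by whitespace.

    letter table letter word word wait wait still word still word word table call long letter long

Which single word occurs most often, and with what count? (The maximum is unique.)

"word", 5 times

Unigram frequencies (highest first):
  word: 5
  letter: 3
  table: 2
  wait: 2
  still: 2
  long: 2
  … (1 more, each ≤ 1)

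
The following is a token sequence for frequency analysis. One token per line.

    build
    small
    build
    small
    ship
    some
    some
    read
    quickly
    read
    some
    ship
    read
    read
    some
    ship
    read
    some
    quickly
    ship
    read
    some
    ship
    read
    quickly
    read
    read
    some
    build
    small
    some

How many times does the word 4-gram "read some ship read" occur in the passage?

3

Scanning the 28 overlapping 4-gram windows for "read some ship read":
  position 10–13: read some ship read
  position 14–17: read some ship read
  position 21–24: read some ship read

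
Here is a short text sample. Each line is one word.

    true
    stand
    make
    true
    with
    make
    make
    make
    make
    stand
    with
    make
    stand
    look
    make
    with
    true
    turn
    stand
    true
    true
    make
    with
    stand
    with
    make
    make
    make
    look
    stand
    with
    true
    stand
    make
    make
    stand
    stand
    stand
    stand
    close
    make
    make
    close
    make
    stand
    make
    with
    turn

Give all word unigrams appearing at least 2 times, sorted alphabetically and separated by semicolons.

Unigram counts meeting the condition (at least 2 times):
  close: 2
  look: 2
  make: 17
  stand: 12
  true: 6
  turn: 2
  with: 7

close; look; make; stand; true; turn; with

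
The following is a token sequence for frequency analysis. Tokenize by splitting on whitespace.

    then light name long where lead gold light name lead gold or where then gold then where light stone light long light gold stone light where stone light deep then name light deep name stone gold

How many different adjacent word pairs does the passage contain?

30

36 tokens → 35 bigram windows in total.
Repeated bigrams (each contributes count−1 duplicates):
  stone light: 3
  lead gold: 2
  light deep: 2
  light name: 2
5 duplicate windows → 35 − 5 = 30 distinct.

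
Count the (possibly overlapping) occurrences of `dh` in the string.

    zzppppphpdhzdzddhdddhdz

3

Sliding a length-2 window over the 23 characters (22 positions):
  position 10–11: dh
  position 16–17: dh
  position 20–21: dh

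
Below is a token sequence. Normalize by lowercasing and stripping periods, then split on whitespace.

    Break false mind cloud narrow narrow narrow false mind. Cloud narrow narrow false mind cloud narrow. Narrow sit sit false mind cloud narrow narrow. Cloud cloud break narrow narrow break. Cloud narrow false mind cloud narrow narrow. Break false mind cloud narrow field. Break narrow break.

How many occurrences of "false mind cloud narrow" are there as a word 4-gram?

Scanning the 43 overlapping 4-gram windows for "false mind cloud narrow":
  position 2–5: false mind cloud narrow
  position 8–11: false mind cloud narrow
  position 13–16: false mind cloud narrow
  position 20–23: false mind cloud narrow
  position 33–36: false mind cloud narrow
  position 39–42: false mind cloud narrow

6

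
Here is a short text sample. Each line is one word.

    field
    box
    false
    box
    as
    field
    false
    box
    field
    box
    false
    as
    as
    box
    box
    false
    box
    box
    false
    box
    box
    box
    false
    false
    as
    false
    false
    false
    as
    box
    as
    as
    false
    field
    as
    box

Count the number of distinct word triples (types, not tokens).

36 tokens → 34 trigram windows in total.
Repeated trigrams (each contributes count−1 duplicates):
  box box false: 3
  box false box: 3
  false box box: 2
  false false as: 2
  field box false: 2
7 duplicate windows → 34 − 7 = 27 distinct.

27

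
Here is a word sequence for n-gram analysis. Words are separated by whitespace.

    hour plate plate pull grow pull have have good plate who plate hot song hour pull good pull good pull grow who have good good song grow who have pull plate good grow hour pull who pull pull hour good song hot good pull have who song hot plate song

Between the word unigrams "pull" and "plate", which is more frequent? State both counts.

"pull": 10 occurrences
"plate": 6 occurrences

"pull" (10 vs 6)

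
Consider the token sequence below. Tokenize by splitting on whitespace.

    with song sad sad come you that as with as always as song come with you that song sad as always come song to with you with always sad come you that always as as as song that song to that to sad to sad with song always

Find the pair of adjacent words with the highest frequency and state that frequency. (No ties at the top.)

Bigram frequencies (highest first):
  you that: 3
  with song: 2
  song sad: 2
  sad come: 2
  come you: 2
  as always: 2
  … (27 more, each ≤ 2)

"you that", 3 times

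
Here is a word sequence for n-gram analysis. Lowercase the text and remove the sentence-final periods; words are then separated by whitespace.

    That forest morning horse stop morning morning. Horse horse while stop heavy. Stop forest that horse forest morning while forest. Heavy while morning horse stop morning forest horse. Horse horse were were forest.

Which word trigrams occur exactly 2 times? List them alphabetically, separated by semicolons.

Trigram counts meeting the condition (exactly 2 times):
  horse stop morning: 2
  morning horse stop: 2

horse stop morning; morning horse stop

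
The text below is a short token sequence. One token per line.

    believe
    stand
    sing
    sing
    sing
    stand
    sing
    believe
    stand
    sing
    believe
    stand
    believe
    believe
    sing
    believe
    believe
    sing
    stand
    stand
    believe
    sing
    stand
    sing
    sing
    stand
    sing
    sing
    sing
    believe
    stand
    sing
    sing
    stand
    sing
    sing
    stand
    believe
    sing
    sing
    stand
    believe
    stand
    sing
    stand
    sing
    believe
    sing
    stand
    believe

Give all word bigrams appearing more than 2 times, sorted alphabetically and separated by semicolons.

Bigram counts meeting the condition (more than 2 times):
  believe sing: 5
  believe stand: 5
  sing believe: 5
  sing sing: 8
  sing stand: 9
  stand believe: 5
  stand sing: 9

believe sing; believe stand; sing believe; sing sing; sing stand; stand believe; stand sing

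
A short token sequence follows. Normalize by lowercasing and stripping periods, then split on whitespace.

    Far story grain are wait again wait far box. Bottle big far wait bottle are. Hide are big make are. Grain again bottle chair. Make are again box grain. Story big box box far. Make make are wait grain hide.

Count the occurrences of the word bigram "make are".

Scanning the 39 overlapping bigram windows for "make are":
  position 19–20: make are
  position 25–26: make are
  position 36–37: make are

3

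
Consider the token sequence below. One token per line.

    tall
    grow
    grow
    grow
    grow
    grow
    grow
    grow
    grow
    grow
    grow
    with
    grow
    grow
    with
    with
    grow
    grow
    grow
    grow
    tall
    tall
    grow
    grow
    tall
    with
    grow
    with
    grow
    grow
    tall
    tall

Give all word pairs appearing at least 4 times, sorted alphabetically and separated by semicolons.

grow grow; with grow

Bigram counts meeting the condition (at least 4 times):
  grow grow: 15
  with grow: 4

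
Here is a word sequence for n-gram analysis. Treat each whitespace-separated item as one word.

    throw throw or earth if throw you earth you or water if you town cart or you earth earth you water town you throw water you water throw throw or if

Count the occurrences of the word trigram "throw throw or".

2

Scanning the 29 overlapping trigram windows for "throw throw or":
  position 1–3: throw throw or
  position 28–30: throw throw or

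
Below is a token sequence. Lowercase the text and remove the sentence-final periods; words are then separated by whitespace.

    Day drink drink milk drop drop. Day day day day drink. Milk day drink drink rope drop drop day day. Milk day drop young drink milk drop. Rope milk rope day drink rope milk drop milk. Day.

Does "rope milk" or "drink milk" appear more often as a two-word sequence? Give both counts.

"drink milk" (3 vs 2)

"rope milk": 2 occurrences
"drink milk": 3 occurrences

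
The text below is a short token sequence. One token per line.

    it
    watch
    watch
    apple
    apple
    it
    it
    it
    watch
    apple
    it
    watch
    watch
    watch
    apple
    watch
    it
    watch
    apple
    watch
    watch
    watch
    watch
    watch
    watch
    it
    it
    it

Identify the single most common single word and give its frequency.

"watch", 14 times

Unigram frequencies (highest first):
  watch: 14
  it: 9
  apple: 5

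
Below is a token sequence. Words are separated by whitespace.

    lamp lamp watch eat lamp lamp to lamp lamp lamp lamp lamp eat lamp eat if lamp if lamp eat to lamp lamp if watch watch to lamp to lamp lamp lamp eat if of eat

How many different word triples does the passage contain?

26

36 tokens → 34 trigram windows in total.
Repeated trigrams (each contributes count−1 duplicates):
  lamp lamp lamp: 4
  to lamp lamp: 3
  lamp eat if: 2
  lamp lamp eat: 2
  lamp to lamp: 2
8 duplicate windows → 34 − 8 = 26 distinct.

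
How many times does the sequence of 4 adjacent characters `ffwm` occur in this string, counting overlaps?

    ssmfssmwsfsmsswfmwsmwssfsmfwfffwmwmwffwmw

Sliding a length-4 window over the 41 characters (38 positions):
  position 30–33: ffwm
  position 37–40: ffwm

2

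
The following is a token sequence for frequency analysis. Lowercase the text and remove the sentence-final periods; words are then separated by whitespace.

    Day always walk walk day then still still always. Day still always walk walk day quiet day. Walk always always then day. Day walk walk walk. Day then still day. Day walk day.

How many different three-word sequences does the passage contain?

33 tokens → 31 trigram windows in total.
Repeated trigrams (each contributes count−1 duplicates):
  walk walk day: 3
  always walk walk: 2
  day day walk: 2
  day then still: 2
  walk day then: 2
6 duplicate windows → 31 − 6 = 25 distinct.

25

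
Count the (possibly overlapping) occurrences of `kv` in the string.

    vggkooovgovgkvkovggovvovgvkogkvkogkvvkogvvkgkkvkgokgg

4

Sliding a length-2 window over the 53 characters (52 positions):
  position 13–14: kv
  position 30–31: kv
  position 35–36: kv
  position 46–47: kv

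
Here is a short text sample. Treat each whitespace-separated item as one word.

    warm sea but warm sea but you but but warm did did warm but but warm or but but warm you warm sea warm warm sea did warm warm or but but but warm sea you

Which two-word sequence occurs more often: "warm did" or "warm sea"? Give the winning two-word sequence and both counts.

"warm sea" (5 vs 1)

"warm did": 1 occurrence
"warm sea": 5 occurrences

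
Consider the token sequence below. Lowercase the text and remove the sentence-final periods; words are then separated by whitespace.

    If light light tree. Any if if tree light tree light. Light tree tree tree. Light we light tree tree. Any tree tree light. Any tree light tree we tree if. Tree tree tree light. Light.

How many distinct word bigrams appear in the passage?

36 tokens → 35 bigram windows in total.
Repeated bigrams (each contributes count−1 duplicates):
  tree light: 6
  tree tree: 6
  light tree: 5
  light light: 3
  any tree: 2
  if tree: 2
  tree any: 2
19 duplicate windows → 35 − 19 = 16 distinct.

16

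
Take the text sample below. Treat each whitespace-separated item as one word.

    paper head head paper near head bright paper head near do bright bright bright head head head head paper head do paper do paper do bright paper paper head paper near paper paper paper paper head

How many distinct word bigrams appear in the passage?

17

36 tokens → 35 bigram windows in total.
Repeated bigrams (each contributes count−1 duplicates):
  paper head: 5
  head head: 4
  paper paper: 4
  head paper: 3
  bright bright: 2
  bright paper: 2
  do bright: 2
  do paper: 2
  … (2 more repeated)
18 duplicate windows → 35 − 18 = 17 distinct.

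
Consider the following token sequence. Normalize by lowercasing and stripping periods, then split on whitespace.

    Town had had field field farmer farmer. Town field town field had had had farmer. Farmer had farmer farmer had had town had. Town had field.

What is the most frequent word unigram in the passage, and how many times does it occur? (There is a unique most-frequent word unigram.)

Unigram frequencies (highest first):
  had: 10
  farmer: 6
  town: 5
  field: 5

"had", 10 times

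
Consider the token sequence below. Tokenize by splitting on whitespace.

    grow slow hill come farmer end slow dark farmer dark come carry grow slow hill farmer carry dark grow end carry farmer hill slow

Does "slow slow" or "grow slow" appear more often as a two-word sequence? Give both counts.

"slow slow": 0 occurrences
"grow slow": 2 occurrences

"grow slow" (2 vs 0)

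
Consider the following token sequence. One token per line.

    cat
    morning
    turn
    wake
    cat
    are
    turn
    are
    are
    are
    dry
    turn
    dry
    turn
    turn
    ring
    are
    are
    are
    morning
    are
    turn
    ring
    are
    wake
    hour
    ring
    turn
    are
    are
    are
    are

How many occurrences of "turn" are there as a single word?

7

Scanning the 32 tokens for "turn":
  position 3: turn
  position 7: turn
  position 12: turn
  position 14: turn
  position 15: turn
  position 22: turn
  position 28: turn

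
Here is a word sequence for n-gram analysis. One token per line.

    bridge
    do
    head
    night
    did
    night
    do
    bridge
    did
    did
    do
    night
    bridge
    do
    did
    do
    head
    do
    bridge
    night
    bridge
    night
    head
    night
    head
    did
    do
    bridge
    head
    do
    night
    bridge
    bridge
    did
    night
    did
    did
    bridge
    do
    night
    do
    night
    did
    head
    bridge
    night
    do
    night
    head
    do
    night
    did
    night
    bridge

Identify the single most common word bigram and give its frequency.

Bigram frequencies (highest first):
  do night: 6
  night did: 4
  night bridge: 4
  bridge do: 3
  did night: 3
  night do: 3
  … (16 more, each ≤ 3)

"do night", 6 times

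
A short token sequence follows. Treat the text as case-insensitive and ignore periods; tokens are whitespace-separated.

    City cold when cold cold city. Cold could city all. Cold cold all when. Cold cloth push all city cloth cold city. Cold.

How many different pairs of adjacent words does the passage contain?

17

23 tokens → 22 bigram windows in total.
Repeated bigrams (each contributes count−1 duplicates):
  city cold: 3
  cold city: 2
  cold cold: 2
  when cold: 2
5 duplicate windows → 22 − 5 = 17 distinct.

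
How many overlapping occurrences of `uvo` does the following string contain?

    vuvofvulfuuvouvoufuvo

4

Sliding a length-3 window over the 21 characters (19 positions):
  position 2–4: uvo
  position 11–13: uvo
  position 14–16: uvo
  position 19–21: uvo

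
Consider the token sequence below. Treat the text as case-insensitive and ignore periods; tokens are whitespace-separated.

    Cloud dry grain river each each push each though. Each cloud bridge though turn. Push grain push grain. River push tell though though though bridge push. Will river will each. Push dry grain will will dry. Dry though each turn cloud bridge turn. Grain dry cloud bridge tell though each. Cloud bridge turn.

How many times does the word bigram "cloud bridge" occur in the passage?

4

Scanning the 52 overlapping bigram windows for "cloud bridge":
  position 11–12: cloud bridge
  position 41–42: cloud bridge
  position 46–47: cloud bridge
  position 51–52: cloud bridge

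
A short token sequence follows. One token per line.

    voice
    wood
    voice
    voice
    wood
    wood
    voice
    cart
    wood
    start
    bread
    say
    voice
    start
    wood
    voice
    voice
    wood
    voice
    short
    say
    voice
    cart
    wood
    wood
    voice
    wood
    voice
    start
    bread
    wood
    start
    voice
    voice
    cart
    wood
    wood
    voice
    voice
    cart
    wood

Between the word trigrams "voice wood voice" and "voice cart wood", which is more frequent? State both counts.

"voice wood voice": 3 occurrences
"voice cart wood": 4 occurrences

"voice cart wood" (4 vs 3)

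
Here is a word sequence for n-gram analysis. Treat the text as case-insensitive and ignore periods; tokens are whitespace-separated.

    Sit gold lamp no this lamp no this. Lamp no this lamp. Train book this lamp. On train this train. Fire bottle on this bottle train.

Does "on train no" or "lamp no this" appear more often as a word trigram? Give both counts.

"lamp no this" (3 vs 0)

"on train no": 0 occurrences
"lamp no this": 3 occurrences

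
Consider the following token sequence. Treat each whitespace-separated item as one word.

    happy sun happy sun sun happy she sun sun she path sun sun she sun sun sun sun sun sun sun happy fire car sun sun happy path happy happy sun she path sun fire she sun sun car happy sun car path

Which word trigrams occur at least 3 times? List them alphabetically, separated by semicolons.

Trigram counts meeting the condition (at least 3 times):
  she sun sun: 3
  sun sun happy: 3
  sun sun sun: 5

she sun sun; sun sun happy; sun sun sun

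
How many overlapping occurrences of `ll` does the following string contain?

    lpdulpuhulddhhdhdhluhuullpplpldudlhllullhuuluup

3

Sliding a length-2 window over the 47 characters (46 positions):
  position 24–25: ll
  position 36–37: ll
  position 39–40: ll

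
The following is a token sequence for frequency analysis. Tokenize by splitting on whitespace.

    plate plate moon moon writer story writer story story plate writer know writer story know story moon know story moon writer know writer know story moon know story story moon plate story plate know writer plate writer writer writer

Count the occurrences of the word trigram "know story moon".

Scanning the 37 overlapping trigram windows for "know story moon":
  position 15–17: know story moon
  position 18–20: know story moon
  position 24–26: know story moon

3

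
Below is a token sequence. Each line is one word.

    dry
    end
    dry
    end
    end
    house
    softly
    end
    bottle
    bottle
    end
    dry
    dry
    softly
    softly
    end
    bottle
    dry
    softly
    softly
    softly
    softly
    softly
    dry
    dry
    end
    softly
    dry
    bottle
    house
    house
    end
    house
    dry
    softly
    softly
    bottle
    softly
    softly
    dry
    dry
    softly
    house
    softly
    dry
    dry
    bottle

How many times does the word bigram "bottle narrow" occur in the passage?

0

Scanning the 46 overlapping bigram windows for "bottle narrow":
  (none found)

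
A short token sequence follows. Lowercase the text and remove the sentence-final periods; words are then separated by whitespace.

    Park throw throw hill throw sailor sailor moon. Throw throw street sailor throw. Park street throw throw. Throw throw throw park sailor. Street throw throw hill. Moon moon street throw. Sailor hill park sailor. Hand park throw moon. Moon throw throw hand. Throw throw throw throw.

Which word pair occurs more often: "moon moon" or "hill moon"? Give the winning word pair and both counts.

"moon moon": 2 occurrences
"hill moon": 1 occurrence

"moon moon" (2 vs 1)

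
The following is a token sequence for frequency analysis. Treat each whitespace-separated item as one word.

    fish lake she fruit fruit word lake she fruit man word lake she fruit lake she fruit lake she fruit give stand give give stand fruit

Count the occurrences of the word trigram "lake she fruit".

5

Scanning the 24 overlapping trigram windows for "lake she fruit":
  position 2–4: lake she fruit
  position 7–9: lake she fruit
  position 12–14: lake she fruit
  position 15–17: lake she fruit
  position 18–20: lake she fruit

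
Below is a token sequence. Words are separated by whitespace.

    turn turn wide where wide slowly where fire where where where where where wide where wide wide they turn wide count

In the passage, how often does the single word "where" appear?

Scanning the 21 tokens for "where":
  position 4: where
  position 7: where
  position 9: where
  position 10: where
  position 11: where
  position 12: where
  position 13: where
  position 15: where

8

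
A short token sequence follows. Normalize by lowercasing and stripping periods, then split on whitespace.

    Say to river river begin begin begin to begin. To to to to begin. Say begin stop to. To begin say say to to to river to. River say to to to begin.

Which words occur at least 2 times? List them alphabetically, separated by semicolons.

begin; river; say; to

Unigram counts meeting the condition (at least 2 times):
  begin: 8
  river: 4
  say: 5
  to: 15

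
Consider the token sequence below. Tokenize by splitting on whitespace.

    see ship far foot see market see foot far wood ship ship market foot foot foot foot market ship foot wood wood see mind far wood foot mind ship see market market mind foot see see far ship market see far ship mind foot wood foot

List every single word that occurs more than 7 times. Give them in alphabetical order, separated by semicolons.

Unigram counts meeting the condition (more than 7 times):
  foot: 11
  see: 8

foot; see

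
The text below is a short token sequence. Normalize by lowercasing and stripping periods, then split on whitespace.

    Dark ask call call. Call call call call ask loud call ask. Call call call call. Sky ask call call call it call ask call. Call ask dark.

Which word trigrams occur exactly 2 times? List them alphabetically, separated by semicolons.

call ask call; call call ask

Trigram counts meeting the condition (exactly 2 times):
  call ask call: 2
  call call ask: 2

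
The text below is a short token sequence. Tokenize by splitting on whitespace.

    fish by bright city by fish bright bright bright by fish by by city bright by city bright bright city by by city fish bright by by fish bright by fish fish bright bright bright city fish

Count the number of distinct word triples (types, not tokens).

37 tokens → 35 trigram windows in total.
Repeated trigrams (each contributes count−1 duplicates):
  bright bright bright: 2
  bright bright city: 2
  bright by fish: 2
  bright city by: 2
  by by city: 2
  by city bright: 2
  by fish bright: 2
  fish bright bright: 2
  … (1 more repeated)
9 duplicate windows → 35 − 9 = 26 distinct.

26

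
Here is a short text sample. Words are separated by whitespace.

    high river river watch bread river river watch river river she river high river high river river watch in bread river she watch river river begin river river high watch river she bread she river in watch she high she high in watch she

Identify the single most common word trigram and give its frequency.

"river river watch", 3 times

Trigram frequencies (highest first):
  river river watch: 3
  high river river: 2
  watch river river: 2
  river high river: 2
  in watch she: 2
  river watch bread: 1
  … (30 more, each ≤ 1)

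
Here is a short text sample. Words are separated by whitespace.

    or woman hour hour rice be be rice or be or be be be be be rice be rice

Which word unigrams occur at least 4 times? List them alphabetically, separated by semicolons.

be; rice

Unigram counts meeting the condition (at least 4 times):
  be: 9
  rice: 4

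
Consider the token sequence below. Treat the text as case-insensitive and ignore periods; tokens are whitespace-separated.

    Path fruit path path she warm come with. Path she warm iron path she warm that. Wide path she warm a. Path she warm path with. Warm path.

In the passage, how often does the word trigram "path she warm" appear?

5

Scanning the 26 overlapping trigram windows for "path she warm":
  position 4–6: path she warm
  position 9–11: path she warm
  position 13–15: path she warm
  position 18–20: path she warm
  position 22–24: path she warm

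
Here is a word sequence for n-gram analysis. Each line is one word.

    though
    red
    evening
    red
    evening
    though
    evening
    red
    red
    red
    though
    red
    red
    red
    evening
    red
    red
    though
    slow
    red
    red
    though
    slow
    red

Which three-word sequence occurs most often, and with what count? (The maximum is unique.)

"red red though", 3 times

Trigram frequencies (highest first):
  red red though: 3
  red evening red: 2
  evening red red: 2
  red red red: 2
  red though slow: 2
  though slow red: 2
  … (9 more, each ≤ 1)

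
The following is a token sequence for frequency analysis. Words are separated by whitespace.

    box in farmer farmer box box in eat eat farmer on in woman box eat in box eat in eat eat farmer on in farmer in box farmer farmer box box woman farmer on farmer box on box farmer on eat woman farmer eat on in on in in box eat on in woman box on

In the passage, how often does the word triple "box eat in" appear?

2

Scanning the 54 overlapping trigram windows for "box eat in":
  position 14–16: box eat in
  position 17–19: box eat in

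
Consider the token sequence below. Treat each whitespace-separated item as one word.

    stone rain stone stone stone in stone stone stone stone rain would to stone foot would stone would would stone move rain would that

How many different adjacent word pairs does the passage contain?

24 tokens → 23 bigram windows in total.
Repeated bigrams (each contributes count−1 duplicates):
  stone stone: 5
  rain would: 2
  stone rain: 2
  would stone: 2
7 duplicate windows → 23 − 7 = 16 distinct.

16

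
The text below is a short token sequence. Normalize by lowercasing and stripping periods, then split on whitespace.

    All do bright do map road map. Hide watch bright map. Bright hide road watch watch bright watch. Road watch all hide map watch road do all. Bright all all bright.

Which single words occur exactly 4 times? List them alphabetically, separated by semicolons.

Unigram counts meeting the condition (exactly 4 times):
  map: 4
  road: 4

map; road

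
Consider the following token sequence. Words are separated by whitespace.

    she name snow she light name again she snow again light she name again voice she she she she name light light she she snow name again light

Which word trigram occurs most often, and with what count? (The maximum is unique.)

"she she she", 2 times

Trigram frequencies (highest first):
  she she she: 2
  she name snow: 1
  name snow she: 1
  snow she light: 1
  she light name: 1
  light name again: 1
  … (19 more, each ≤ 1)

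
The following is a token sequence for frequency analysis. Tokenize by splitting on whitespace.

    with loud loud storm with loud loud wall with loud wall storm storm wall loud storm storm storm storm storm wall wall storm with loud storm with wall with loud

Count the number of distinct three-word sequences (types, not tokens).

21

30 tokens → 28 trigram windows in total.
Repeated trigrams (each contributes count−1 duplicates):
  storm storm storm: 3
  loud storm with: 2
  storm storm wall: 2
  storm with loud: 2
  wall with loud: 2
  with loud loud: 2
7 duplicate windows → 28 − 7 = 21 distinct.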